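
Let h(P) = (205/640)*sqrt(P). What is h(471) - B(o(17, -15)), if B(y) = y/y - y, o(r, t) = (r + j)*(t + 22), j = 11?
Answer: 195 + 41*sqrt(471)/128 ≈ 201.95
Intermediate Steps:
h(P) = 41*sqrt(P)/128 (h(P) = (205*(1/640))*sqrt(P) = 41*sqrt(P)/128)
o(r, t) = (11 + r)*(22 + t) (o(r, t) = (r + 11)*(t + 22) = (11 + r)*(22 + t))
B(y) = 1 - y
h(471) - B(o(17, -15)) = 41*sqrt(471)/128 - (1 - (242 + 11*(-15) + 22*17 + 17*(-15))) = 41*sqrt(471)/128 - (1 - (242 - 165 + 374 - 255)) = 41*sqrt(471)/128 - (1 - 1*196) = 41*sqrt(471)/128 - (1 - 196) = 41*sqrt(471)/128 - 1*(-195) = 41*sqrt(471)/128 + 195 = 195 + 41*sqrt(471)/128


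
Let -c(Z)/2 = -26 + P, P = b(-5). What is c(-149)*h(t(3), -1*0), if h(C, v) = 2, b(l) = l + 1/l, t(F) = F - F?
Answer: 624/5 ≈ 124.80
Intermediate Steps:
t(F) = 0
P = -26/5 (P = -5 + 1/(-5) = -5 - ⅕ = -26/5 ≈ -5.2000)
c(Z) = 312/5 (c(Z) = -2*(-26 - 26/5) = -2*(-156/5) = 312/5)
c(-149)*h(t(3), -1*0) = (312/5)*2 = 624/5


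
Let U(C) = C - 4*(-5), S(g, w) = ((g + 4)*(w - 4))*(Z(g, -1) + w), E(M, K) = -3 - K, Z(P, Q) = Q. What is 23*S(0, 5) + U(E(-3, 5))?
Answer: 380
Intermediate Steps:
S(g, w) = (-1 + w)*(-4 + w)*(4 + g) (S(g, w) = ((g + 4)*(w - 4))*(-1 + w) = ((4 + g)*(-4 + w))*(-1 + w) = ((-4 + w)*(4 + g))*(-1 + w) = (-1 + w)*(-4 + w)*(4 + g))
U(C) = 20 + C (U(C) = C + 20 = 20 + C)
23*S(0, 5) + U(E(-3, 5)) = 23*(16 - 20*5 + 4*0 + 4*5² + 0*5² - 5*0*5) + (20 + (-3 - 1*5)) = 23*(16 - 100 + 0 + 4*25 + 0*25 + 0) + (20 + (-3 - 5)) = 23*(16 - 100 + 0 + 100 + 0 + 0) + (20 - 8) = 23*16 + 12 = 368 + 12 = 380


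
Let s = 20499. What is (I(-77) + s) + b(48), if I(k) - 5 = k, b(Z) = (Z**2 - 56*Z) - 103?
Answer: 19940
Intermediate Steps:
b(Z) = -103 + Z**2 - 56*Z
I(k) = 5 + k
(I(-77) + s) + b(48) = ((5 - 77) + 20499) + (-103 + 48**2 - 56*48) = (-72 + 20499) + (-103 + 2304 - 2688) = 20427 - 487 = 19940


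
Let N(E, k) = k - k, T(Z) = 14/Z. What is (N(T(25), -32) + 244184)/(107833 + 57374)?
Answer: 244184/165207 ≈ 1.4780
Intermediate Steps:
N(E, k) = 0
(N(T(25), -32) + 244184)/(107833 + 57374) = (0 + 244184)/(107833 + 57374) = 244184/165207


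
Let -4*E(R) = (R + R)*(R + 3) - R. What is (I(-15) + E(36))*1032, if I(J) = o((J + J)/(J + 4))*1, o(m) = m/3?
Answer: -7856616/11 ≈ -7.1424e+5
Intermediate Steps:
o(m) = m/3 (o(m) = m*(1/3) = m/3)
E(R) = R/4 - R*(3 + R)/2 (E(R) = -((R + R)*(R + 3) - R)/4 = -((2*R)*(3 + R) - R)/4 = -(2*R*(3 + R) - R)/4 = -(-R + 2*R*(3 + R))/4 = R/4 - R*(3 + R)/2)
I(J) = 2*J/(3*(4 + J)) (I(J) = (((J + J)/(J + 4))/3)*1 = (((2*J)/(4 + J))/3)*1 = ((2*J/(4 + J))/3)*1 = (2*J/(3*(4 + J)))*1 = 2*J/(3*(4 + J)))
(I(-15) + E(36))*1032 = ((2/3)*(-15)/(4 - 15) - 1/4*36*(5 + 2*36))*1032 = ((2/3)*(-15)/(-11) - 1/4*36*(5 + 72))*1032 = ((2/3)*(-15)*(-1/11) - 1/4*36*77)*1032 = (10/11 - 693)*1032 = -7613/11*1032 = -7856616/11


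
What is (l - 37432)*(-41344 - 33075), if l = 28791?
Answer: 643054579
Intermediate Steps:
(l - 37432)*(-41344 - 33075) = (28791 - 37432)*(-41344 - 33075) = -8641*(-74419) = 643054579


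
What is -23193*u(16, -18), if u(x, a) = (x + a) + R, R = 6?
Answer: -92772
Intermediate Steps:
u(x, a) = 6 + a + x (u(x, a) = (x + a) + 6 = (a + x) + 6 = 6 + a + x)
-23193*u(16, -18) = -23193*(6 - 18 + 16) = -23193*4 = -92772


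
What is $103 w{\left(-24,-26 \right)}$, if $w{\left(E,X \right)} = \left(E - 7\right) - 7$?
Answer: $-3914$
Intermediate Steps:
$w{\left(E,X \right)} = -14 + E$ ($w{\left(E,X \right)} = \left(-7 + E\right) - 7 = -14 + E$)
$103 w{\left(-24,-26 \right)} = 103 \left(-14 - 24\right) = 103 \left(-38\right) = -3914$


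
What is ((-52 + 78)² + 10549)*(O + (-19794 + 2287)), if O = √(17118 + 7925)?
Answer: -196516075 + 11225*√25043 ≈ -1.9474e+8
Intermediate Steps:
O = √25043 ≈ 158.25
((-52 + 78)² + 10549)*(O + (-19794 + 2287)) = ((-52 + 78)² + 10549)*(√25043 + (-19794 + 2287)) = (26² + 10549)*(√25043 - 17507) = (676 + 10549)*(-17507 + √25043) = 11225*(-17507 + √25043) = -196516075 + 11225*√25043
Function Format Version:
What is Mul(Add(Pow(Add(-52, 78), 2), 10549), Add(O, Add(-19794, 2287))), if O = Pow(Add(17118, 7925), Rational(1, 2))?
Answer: Add(-196516075, Mul(11225, Pow(25043, Rational(1, 2)))) ≈ -1.9474e+8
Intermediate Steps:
O = Pow(25043, Rational(1, 2)) ≈ 158.25
Mul(Add(Pow(Add(-52, 78), 2), 10549), Add(O, Add(-19794, 2287))) = Mul(Add(Pow(Add(-52, 78), 2), 10549), Add(Pow(25043, Rational(1, 2)), Add(-19794, 2287))) = Mul(Add(Pow(26, 2), 10549), Add(Pow(25043, Rational(1, 2)), -17507)) = Mul(Add(676, 10549), Add(-17507, Pow(25043, Rational(1, 2)))) = Mul(11225, Add(-17507, Pow(25043, Rational(1, 2)))) = Add(-196516075, Mul(11225, Pow(25043, Rational(1, 2))))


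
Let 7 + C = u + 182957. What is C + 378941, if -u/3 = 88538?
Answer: 296277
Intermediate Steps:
u = -265614 (u = -3*88538 = -265614)
C = -82664 (C = -7 + (-265614 + 182957) = -7 - 82657 = -82664)
C + 378941 = -82664 + 378941 = 296277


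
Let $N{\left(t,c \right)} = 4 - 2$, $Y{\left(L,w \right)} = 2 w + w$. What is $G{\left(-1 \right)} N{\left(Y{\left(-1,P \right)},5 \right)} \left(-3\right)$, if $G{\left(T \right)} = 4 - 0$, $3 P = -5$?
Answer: $-24$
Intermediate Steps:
$P = - \frac{5}{3}$ ($P = \frac{1}{3} \left(-5\right) = - \frac{5}{3} \approx -1.6667$)
$Y{\left(L,w \right)} = 3 w$
$G{\left(T \right)} = 4$ ($G{\left(T \right)} = 4 + 0 = 4$)
$N{\left(t,c \right)} = 2$ ($N{\left(t,c \right)} = 4 - 2 = 2$)
$G{\left(-1 \right)} N{\left(Y{\left(-1,P \right)},5 \right)} \left(-3\right) = 4 \cdot 2 \left(-3\right) = 8 \left(-3\right) = -24$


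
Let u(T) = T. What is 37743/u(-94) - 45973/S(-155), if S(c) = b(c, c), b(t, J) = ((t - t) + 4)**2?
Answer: -2462675/752 ≈ -3274.8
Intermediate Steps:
b(t, J) = 16 (b(t, J) = (0 + 4)**2 = 4**2 = 16)
S(c) = 16
37743/u(-94) - 45973/S(-155) = 37743/(-94) - 45973/16 = 37743*(-1/94) - 45973*1/16 = -37743/94 - 45973/16 = -2462675/752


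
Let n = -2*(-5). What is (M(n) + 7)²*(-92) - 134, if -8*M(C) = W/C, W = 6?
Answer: -1818367/400 ≈ -4545.9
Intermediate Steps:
n = 10
M(C) = -3/(4*C)
(M(n) + 7)²*(-92) - 134 = (-¾/10 + 7)²*(-92) - 134 = (-¾*⅒ + 7)²*(-92) - 134 = (-3/40 + 7)²*(-92) - 134 = (277/40)²*(-92) - 134 = (76729/1600)*(-92) - 134 = -1764767/400 - 134 = -1818367/400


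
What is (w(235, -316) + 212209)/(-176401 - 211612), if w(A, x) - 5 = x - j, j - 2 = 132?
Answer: -211764/388013 ≈ -0.54576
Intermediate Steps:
j = 134 (j = 2 + 132 = 134)
w(A, x) = -129 + x (w(A, x) = 5 + (x - 1*134) = 5 + (x - 134) = 5 + (-134 + x) = -129 + x)
(w(235, -316) + 212209)/(-176401 - 211612) = ((-129 - 316) + 212209)/(-176401 - 211612) = (-445 + 212209)/(-388013) = 211764*(-1/388013) = -211764/388013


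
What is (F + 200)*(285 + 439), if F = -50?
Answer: 108600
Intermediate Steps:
(F + 200)*(285 + 439) = (-50 + 200)*(285 + 439) = 150*724 = 108600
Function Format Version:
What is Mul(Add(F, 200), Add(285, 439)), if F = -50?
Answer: 108600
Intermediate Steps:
Mul(Add(F, 200), Add(285, 439)) = Mul(Add(-50, 200), Add(285, 439)) = Mul(150, 724) = 108600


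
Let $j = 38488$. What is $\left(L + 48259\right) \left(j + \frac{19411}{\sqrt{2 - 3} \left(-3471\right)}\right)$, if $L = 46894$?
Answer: $3662248664 + \frac{1847014883 i}{3471} \approx 3.6622 \cdot 10^{9} + 5.3213 \cdot 10^{5} i$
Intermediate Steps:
$\left(L + 48259\right) \left(j + \frac{19411}{\sqrt{2 - 3} \left(-3471\right)}\right) = \left(46894 + 48259\right) \left(38488 + \frac{19411}{\sqrt{2 - 3} \left(-3471\right)}\right) = 95153 \left(38488 + \frac{19411}{\sqrt{-1} \left(-3471\right)}\right) = 95153 \left(38488 + \frac{19411}{i \left(-3471\right)}\right) = 95153 \left(38488 + \frac{19411}{\left(-3471\right) i}\right) = 95153 \left(38488 + 19411 \frac{i}{3471}\right) = 95153 \left(38488 + \frac{19411 i}{3471}\right) = 3662248664 + \frac{1847014883 i}{3471}$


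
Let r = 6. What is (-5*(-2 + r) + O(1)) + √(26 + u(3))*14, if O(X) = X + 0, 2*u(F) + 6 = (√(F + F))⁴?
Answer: -19 + 14*√41 ≈ 70.644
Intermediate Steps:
u(F) = -3 + 2*F² (u(F) = -3 + (√(F + F))⁴/2 = -3 + (√(2*F))⁴/2 = -3 + (√2*√F)⁴/2 = -3 + (4*F²)/2 = -3 + 2*F²)
O(X) = X
(-5*(-2 + r) + O(1)) + √(26 + u(3))*14 = (-5*(-2 + 6) + 1) + √(26 + (-3 + 2*3²))*14 = (-5*4 + 1) + √(26 + (-3 + 2*9))*14 = (-20 + 1) + √(26 + (-3 + 18))*14 = -19 + √(26 + 15)*14 = -19 + √41*14 = -19 + 14*√41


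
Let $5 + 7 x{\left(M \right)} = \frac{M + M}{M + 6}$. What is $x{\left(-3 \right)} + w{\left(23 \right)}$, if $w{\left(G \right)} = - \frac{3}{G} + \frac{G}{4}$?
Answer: $\frac{425}{92} \approx 4.6196$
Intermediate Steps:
$x{\left(M \right)} = - \frac{5}{7} + \frac{2 M}{7 \left(6 + M\right)}$ ($x{\left(M \right)} = - \frac{5}{7} + \frac{\left(M + M\right) \frac{1}{M + 6}}{7} = - \frac{5}{7} + \frac{2 M \frac{1}{6 + M}}{7} = - \frac{5}{7} + \frac{2 M}{7 \left(6 + M\right)}$)
$w{\left(G \right)} = - \frac{3}{G} + \frac{G}{4}$ ($w{\left(G \right)} = - \frac{3}{G} + G \frac{1}{4} = - \frac{3}{G} + \frac{G}{4}$)
$x{\left(-3 \right)} + w{\left(23 \right)} = \frac{3 \left(-10 - -3\right)}{7 \left(6 - 3\right)} + \left(- \frac{3}{23} + \frac{1}{4} \cdot 23\right) = \frac{3 \left(-10 + 3\right)}{7 \cdot 3} + \left(\left(-3\right) \frac{1}{23} + \frac{23}{4}\right) = \frac{3}{7} \cdot \frac{1}{3} \left(-7\right) + \left(- \frac{3}{23} + \frac{23}{4}\right) = -1 + \frac{517}{92} = \frac{425}{92}$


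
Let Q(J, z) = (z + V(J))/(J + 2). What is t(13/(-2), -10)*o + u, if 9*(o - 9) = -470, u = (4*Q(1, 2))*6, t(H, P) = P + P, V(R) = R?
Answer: 7996/9 ≈ 888.44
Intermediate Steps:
Q(J, z) = (J + z)/(2 + J) (Q(J, z) = (z + J)/(J + 2) = (J + z)/(2 + J))
t(H, P) = 2*P
u = 24 (u = (4*((1 + 2)/(2 + 1)))*6 = (4*(3/3))*6 = (4*((⅓)*3))*6 = (4*1)*6 = 4*6 = 24)
o = -389/9 (o = 9 + (⅑)*(-470) = 9 - 470/9 = -389/9 ≈ -43.222)
t(13/(-2), -10)*o + u = (2*(-10))*(-389/9) + 24 = -20*(-389/9) + 24 = 7780/9 + 24 = 7996/9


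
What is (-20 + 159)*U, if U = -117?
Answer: -16263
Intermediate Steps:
(-20 + 159)*U = (-20 + 159)*(-117) = 139*(-117) = -16263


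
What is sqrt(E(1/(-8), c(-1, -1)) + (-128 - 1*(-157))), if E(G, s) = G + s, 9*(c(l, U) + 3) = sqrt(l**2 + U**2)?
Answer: sqrt(3726 + 16*sqrt(2))/12 ≈ 5.1022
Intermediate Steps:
c(l, U) = -3 + sqrt(U**2 + l**2)/9 (c(l, U) = -3 + sqrt(l**2 + U**2)/9 = -3 + sqrt(U**2 + l**2)/9)
sqrt(E(1/(-8), c(-1, -1)) + (-128 - 1*(-157))) = sqrt((1/(-8) + (-3 + sqrt((-1)**2 + (-1)**2)/9)) + (-128 - 1*(-157))) = sqrt((-1/8 + (-3 + sqrt(1 + 1)/9)) + (-128 + 157)) = sqrt((-1/8 + (-3 + sqrt(2)/9)) + 29) = sqrt((-25/8 + sqrt(2)/9) + 29) = sqrt(207/8 + sqrt(2)/9)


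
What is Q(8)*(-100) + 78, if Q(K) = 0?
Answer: 78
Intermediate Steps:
Q(8)*(-100) + 78 = 0*(-100) + 78 = 0 + 78 = 78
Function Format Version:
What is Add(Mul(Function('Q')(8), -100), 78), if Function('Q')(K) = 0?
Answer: 78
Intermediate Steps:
Add(Mul(Function('Q')(8), -100), 78) = Add(Mul(0, -100), 78) = Add(0, 78) = 78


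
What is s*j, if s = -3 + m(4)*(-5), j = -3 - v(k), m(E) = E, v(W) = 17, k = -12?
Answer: 460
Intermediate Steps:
j = -20 (j = -3 - 1*17 = -3 - 17 = -20)
s = -23 (s = -3 + 4*(-5) = -3 - 20 = -23)
s*j = -23*(-20) = 460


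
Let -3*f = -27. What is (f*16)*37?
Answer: 5328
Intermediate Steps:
f = 9 (f = -1/3*(-27) = 9)
(f*16)*37 = (9*16)*37 = 144*37 = 5328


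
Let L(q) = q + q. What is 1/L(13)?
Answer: 1/26 ≈ 0.038462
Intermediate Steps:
L(q) = 2*q
1/L(13) = 1/(2*13) = 1/26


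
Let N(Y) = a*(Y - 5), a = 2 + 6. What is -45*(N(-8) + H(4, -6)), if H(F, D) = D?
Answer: 4950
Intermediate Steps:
a = 8
N(Y) = -40 + 8*Y (N(Y) = 8*(Y - 5) = 8*(-5 + Y) = -40 + 8*Y)
-45*(N(-8) + H(4, -6)) = -45*((-40 + 8*(-8)) - 6) = -45*((-40 - 64) - 6) = -45*(-104 - 6) = -45*(-110) = 4950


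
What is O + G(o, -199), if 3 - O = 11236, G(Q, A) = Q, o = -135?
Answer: -11368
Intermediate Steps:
O = -11233 (O = 3 - 1*11236 = 3 - 11236 = -11233)
O + G(o, -199) = -11233 - 135 = -11368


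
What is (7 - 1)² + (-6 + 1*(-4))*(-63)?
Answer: 666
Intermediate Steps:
(7 - 1)² + (-6 + 1*(-4))*(-63) = 6² + (-6 - 4)*(-63) = 36 - 10*(-63) = 36 + 630 = 666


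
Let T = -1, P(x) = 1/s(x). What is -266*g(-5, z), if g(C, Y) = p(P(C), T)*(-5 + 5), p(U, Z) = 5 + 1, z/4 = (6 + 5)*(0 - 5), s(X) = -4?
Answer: 0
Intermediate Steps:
P(x) = -1/4 (P(x) = 1/(-4) = -1/4)
z = -220 (z = 4*((6 + 5)*(0 - 5)) = 4*(11*(-5)) = 4*(-55) = -220)
p(U, Z) = 6
g(C, Y) = 0 (g(C, Y) = 6*(-5 + 5) = 6*0 = 0)
-266*g(-5, z) = -266*0 = 0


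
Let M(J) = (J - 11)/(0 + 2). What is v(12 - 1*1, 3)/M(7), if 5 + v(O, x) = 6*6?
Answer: -31/2 ≈ -15.500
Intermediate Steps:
M(J) = -11/2 + J/2 (M(J) = (-11 + J)/2 = (-11 + J)*(1/2) = -11/2 + J/2)
v(O, x) = 31 (v(O, x) = -5 + 6*6 = -5 + 36 = 31)
v(12 - 1*1, 3)/M(7) = 31/(-11/2 + (1/2)*7) = 31/(-11/2 + 7/2) = 31/(-2) = 31*(-1/2) = -31/2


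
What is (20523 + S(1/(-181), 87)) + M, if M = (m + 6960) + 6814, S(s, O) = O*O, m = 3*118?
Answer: 42220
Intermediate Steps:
m = 354
S(s, O) = O²
M = 14128 (M = (354 + 6960) + 6814 = 7314 + 6814 = 14128)
(20523 + S(1/(-181), 87)) + M = (20523 + 87²) + 14128 = (20523 + 7569) + 14128 = 28092 + 14128 = 42220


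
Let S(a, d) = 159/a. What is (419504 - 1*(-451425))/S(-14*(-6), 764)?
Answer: 24386012/53 ≈ 4.6011e+5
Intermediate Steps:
(419504 - 1*(-451425))/S(-14*(-6), 764) = (419504 - 1*(-451425))/((159/((-14*(-6))))) = (419504 + 451425)/((159/84)) = 870929/((159*(1/84))) = 870929/(53/28) = 870929*(28/53) = 24386012/53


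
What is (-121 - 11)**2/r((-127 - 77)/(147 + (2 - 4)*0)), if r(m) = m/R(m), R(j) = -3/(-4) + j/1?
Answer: 136125/17 ≈ 8007.4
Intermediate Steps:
R(j) = 3/4 + j (R(j) = -3*(-1/4) + j*1 = 3/4 + j)
r(m) = m/(3/4 + m)
(-121 - 11)**2/r((-127 - 77)/(147 + (2 - 4)*0)) = (-121 - 11)**2/((4*((-127 - 77)/(147 + (2 - 4)*0))/(3 + 4*((-127 - 77)/(147 + (2 - 4)*0))))) = (-132)**2/((4*(-204/(147 - 2*0))/(3 + 4*(-204/(147 - 2*0))))) = 17424/((4*(-204/(147 + 0))/(3 + 4*(-204/(147 + 0))))) = 17424/((4*(-204/147)/(3 + 4*(-204/147)))) = 17424/((4*(-204*1/147)/(3 + 4*(-204*1/147)))) = 17424/((4*(-68/49)/(3 + 4*(-68/49)))) = 17424/((4*(-68/49)/(3 - 272/49))) = 17424/((4*(-68/49)/(-125/49))) = 17424/((4*(-68/49)*(-49/125))) = 17424/(272/125) = 17424*(125/272) = 136125/17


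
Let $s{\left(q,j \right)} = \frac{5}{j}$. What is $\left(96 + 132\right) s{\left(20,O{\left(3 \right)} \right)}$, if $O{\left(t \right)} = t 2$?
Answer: $190$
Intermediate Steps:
$O{\left(t \right)} = 2 t$
$\left(96 + 132\right) s{\left(20,O{\left(3 \right)} \right)} = \left(96 + 132\right) \frac{5}{2 \cdot 3} = 228 \cdot \frac{5}{6} = 190$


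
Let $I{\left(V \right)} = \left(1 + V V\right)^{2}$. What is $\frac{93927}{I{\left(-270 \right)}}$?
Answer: $\frac{93927}{5314555801} \approx 1.7674 \cdot 10^{-5}$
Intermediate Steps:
$I{\left(V \right)} = \left(1 + V^{2}\right)^{2}$
$\frac{93927}{I{\left(-270 \right)}} = \frac{93927}{\left(1 + \left(-270\right)^{2}\right)^{2}} = \frac{93927}{\left(1 + 72900\right)^{2}} = \frac{93927}{72901^{2}} = \frac{93927}{5314555801}$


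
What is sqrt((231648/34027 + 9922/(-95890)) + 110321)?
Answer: 2*sqrt(73410563585279303039230)/1631424515 ≈ 332.16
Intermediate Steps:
sqrt((231648/34027 + 9922/(-95890)) + 110321) = sqrt((231648*(1/34027) + 9922*(-1/95890)) + 110321) = sqrt((231648/34027 - 4961/47945) + 110321) = sqrt(10937555413/1631424515 + 110321) = sqrt(179991321474728/1631424515) = 2*sqrt(73410563585279303039230)/1631424515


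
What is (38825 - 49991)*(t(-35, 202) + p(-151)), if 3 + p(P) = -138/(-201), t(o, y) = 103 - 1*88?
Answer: -9491100/67 ≈ -1.4166e+5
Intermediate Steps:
t(o, y) = 15 (t(o, y) = 103 - 88 = 15)
p(P) = -155/67 (p(P) = -3 - 138/(-201) = -3 - 138*(-1/201) = -3 + 46/67 = -155/67)
(38825 - 49991)*(t(-35, 202) + p(-151)) = (38825 - 49991)*(15 - 155/67) = -11166*850/67 = -9491100/67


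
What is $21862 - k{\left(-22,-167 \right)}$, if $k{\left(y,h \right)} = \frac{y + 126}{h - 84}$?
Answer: $\frac{5487466}{251} \approx 21862.0$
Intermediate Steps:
$k{\left(y,h \right)} = \frac{126 + y}{-84 + h}$
$21862 - k{\left(-22,-167 \right)} = 21862 - \frac{126 - 22}{-84 - 167} = 21862 - \frac{1}{-251} \cdot 104 = 21862 - \left(- \frac{1}{251}\right) 104 = 21862 - - \frac{104}{251} = 21862 + \frac{104}{251} = \frac{5487466}{251}$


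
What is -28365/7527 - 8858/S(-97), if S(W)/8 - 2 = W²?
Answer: -367036381/94448796 ≈ -3.8861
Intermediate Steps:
S(W) = 16 + 8*W²
-28365/7527 - 8858/S(-97) = -28365/7527 - 8858/(16 + 8*(-97)²) = -28365*1/7527 - 8858/(16 + 8*9409) = -9455/2509 - 8858/(16 + 75272) = -9455/2509 - 8858/75288 = -9455/2509 - 8858*1/75288 = -9455/2509 - 4429/37644 = -367036381/94448796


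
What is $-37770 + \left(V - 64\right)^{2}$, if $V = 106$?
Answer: $-36006$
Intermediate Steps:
$-37770 + \left(V - 64\right)^{2} = -37770 + \left(106 - 64\right)^{2} = -37770 + 42^{2} = -37770 + 1764 = -36006$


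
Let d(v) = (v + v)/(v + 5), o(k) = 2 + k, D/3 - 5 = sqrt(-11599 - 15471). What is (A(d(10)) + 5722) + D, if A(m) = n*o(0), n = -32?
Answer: 5673 + 3*I*sqrt(27070) ≈ 5673.0 + 493.59*I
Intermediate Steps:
D = 15 + 3*I*sqrt(27070) (D = 15 + 3*sqrt(-11599 - 15471) = 15 + 3*sqrt(-27070) = 15 + 3*(I*sqrt(27070)) = 15 + 3*I*sqrt(27070) ≈ 15.0 + 493.59*I)
d(v) = 2*v/(5 + v) (d(v) = (2*v)/(5 + v) = 2*v/(5 + v))
A(m) = -64 (A(m) = -32*(2 + 0) = -32*2 = -64)
(A(d(10)) + 5722) + D = (-64 + 5722) + (15 + 3*I*sqrt(27070)) = 5658 + (15 + 3*I*sqrt(27070)) = 5673 + 3*I*sqrt(27070)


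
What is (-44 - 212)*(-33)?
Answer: 8448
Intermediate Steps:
(-44 - 212)*(-33) = -256*(-33) = 8448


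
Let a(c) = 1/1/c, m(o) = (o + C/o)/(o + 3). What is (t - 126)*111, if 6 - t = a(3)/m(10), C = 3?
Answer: -1415250/103 ≈ -13740.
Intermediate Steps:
m(o) = (o + 3/o)/(3 + o) (m(o) = (o + 3/o)/(o + 3) = (o + 3/o)/(3 + o))
a(c) = c (a(c) = 1*c = c)
t = 228/103 (t = 6 - 3/((3 + 10²)/(10*(3 + 10))) = 6 - 3/((⅒)*(3 + 100)/13) = 6 - 3/((⅒)*(1/13)*103) = 6 - 3/103/130 = 6 - 3*130/103 = 6 - 1*390/103 = 6 - 390/103 = 228/103 ≈ 2.2136)
(t - 126)*111 = (228/103 - 126)*111 = -12750/103*111 = -1415250/103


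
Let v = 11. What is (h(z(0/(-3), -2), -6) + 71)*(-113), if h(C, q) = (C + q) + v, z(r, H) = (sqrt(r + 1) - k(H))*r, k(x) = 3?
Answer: -8588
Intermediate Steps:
z(r, H) = r*(-3 + sqrt(1 + r)) (z(r, H) = (sqrt(r + 1) - 1*3)*r = (sqrt(1 + r) - 3)*r = (-3 + sqrt(1 + r))*r = r*(-3 + sqrt(1 + r)))
h(C, q) = 11 + C + q (h(C, q) = (C + q) + 11 = 11 + C + q)
(h(z(0/(-3), -2), -6) + 71)*(-113) = ((11 + (0/(-3))*(-3 + sqrt(1 + 0/(-3))) - 6) + 71)*(-113) = ((11 + (0*(-1/3))*(-3 + sqrt(1 + 0*(-1/3))) - 6) + 71)*(-113) = ((11 + 0*(-3 + sqrt(1 + 0)) - 6) + 71)*(-113) = ((11 + 0*(-3 + sqrt(1)) - 6) + 71)*(-113) = ((11 + 0*(-3 + 1) - 6) + 71)*(-113) = ((11 + 0*(-2) - 6) + 71)*(-113) = ((11 + 0 - 6) + 71)*(-113) = (5 + 71)*(-113) = 76*(-113) = -8588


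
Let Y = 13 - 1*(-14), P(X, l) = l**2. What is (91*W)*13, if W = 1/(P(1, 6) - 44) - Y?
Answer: -256711/8 ≈ -32089.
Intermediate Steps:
Y = 27 (Y = 13 + 14 = 27)
W = -217/8 (W = 1/(6**2 - 44) - 1*27 = 1/(36 - 44) - 27 = 1/(-8) - 27 = -1/8 - 27 = -217/8 ≈ -27.125)
(91*W)*13 = (91*(-217/8))*13 = -19747/8*13 = -256711/8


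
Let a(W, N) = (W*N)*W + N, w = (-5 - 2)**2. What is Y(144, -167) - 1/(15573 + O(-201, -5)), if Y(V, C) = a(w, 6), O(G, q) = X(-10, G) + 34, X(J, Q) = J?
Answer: 224783963/15597 ≈ 14412.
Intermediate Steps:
w = 49 (w = (-7)**2 = 49)
O(G, q) = 24 (O(G, q) = -10 + 34 = 24)
a(W, N) = N + N*W**2 (a(W, N) = (N*W)*W + N = N*W**2 + N = N + N*W**2)
Y(V, C) = 14412 (Y(V, C) = 6*(1 + 49**2) = 6*(1 + 2401) = 6*2402 = 14412)
Y(144, -167) - 1/(15573 + O(-201, -5)) = 14412 - 1/(15573 + 24) = 14412 - 1/15597 = 224783963/15597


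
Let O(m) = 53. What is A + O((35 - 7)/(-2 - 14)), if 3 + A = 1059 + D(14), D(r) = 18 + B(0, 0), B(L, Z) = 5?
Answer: 1132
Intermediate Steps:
D(r) = 23 (D(r) = 18 + 5 = 23)
A = 1079 (A = -3 + (1059 + 23) = -3 + 1082 = 1079)
A + O((35 - 7)/(-2 - 14)) = 1079 + 53 = 1132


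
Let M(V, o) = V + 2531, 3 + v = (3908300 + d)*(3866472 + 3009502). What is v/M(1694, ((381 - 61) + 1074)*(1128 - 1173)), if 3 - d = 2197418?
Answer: 11764000776987/4225 ≈ 2.7844e+9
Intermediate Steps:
d = -2197415 (d = 3 - 1*2197418 = 3 - 2197418 = -2197415)
v = 11764000776987 (v = -3 + (3908300 - 2197415)*(3866472 + 3009502) = -3 + 1710885*6875974 = -3 + 11764000776990 = 11764000776987)
M(V, o) = 2531 + V
v/M(1694, ((381 - 61) + 1074)*(1128 - 1173)) = 11764000776987/(2531 + 1694) = 11764000776987/4225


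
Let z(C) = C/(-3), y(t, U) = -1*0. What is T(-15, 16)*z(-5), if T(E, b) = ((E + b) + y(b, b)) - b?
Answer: -25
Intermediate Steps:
y(t, U) = 0
z(C) = -C/3 (z(C) = C*(-⅓) = -C/3)
T(E, b) = E (T(E, b) = ((E + b) + 0) - b = (E + b) - b = E)
T(-15, 16)*z(-5) = -(-5)*(-5) = -15*5/3 = -25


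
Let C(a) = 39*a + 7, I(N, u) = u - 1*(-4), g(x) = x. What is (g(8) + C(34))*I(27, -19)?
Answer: -20115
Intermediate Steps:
I(N, u) = 4 + u (I(N, u) = u + 4 = 4 + u)
C(a) = 7 + 39*a
(g(8) + C(34))*I(27, -19) = (8 + (7 + 39*34))*(4 - 19) = (8 + (7 + 1326))*(-15) = (8 + 1333)*(-15) = 1341*(-15) = -20115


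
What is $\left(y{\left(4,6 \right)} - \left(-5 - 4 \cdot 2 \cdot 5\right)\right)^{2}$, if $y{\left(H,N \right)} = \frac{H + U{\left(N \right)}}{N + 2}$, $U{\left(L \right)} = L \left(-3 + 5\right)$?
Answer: $2209$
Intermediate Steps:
$U{\left(L \right)} = 2 L$ ($U{\left(L \right)} = L 2 = 2 L$)
$y{\left(H,N \right)} = \frac{H + 2 N}{2 + N}$ ($y{\left(H,N \right)} = \frac{H + 2 N}{N + 2} = \frac{H + 2 N}{2 + N}$)
$\left(y{\left(4,6 \right)} - \left(-5 - 4 \cdot 2 \cdot 5\right)\right)^{2} = \left(\frac{4 + 2 \cdot 6}{2 + 6} - \left(-5 - 4 \cdot 2 \cdot 5\right)\right)^{2} = \left(\frac{4 + 12}{8} + \left(5 + 4 \cdot 10\right)\right)^{2} = \left(\frac{1}{8} \cdot 16 + \left(5 + 40\right)\right)^{2} = \left(2 + 45\right)^{2} = 47^{2} = 2209$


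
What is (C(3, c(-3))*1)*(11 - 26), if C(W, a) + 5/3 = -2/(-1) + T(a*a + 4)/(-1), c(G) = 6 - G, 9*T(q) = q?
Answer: 410/3 ≈ 136.67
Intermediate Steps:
T(q) = q/9
C(W, a) = -⅑ - a²/9 (C(W, a) = -5/3 + (-2/(-1) + ((a*a + 4)/9)/(-1)) = -5/3 + (-2*(-1) + ((a² + 4)/9)*(-1)) = -5/3 + (2 + ((4 + a²)/9)*(-1)) = -5/3 + (2 + (4/9 + a²/9)*(-1)) = -5/3 + (2 + (-4/9 - a²/9)) = -5/3 + (14/9 - a²/9) = -⅑ - a²/9)
(C(3, c(-3))*1)*(11 - 26) = ((-⅑ - (6 - 1*(-3))²/9)*1)*(11 - 26) = ((-⅑ - (6 + 3)²/9)*1)*(-15) = ((-⅑ - ⅑*9²)*1)*(-15) = ((-⅑ - ⅑*81)*1)*(-15) = ((-⅑ - 9)*1)*(-15) = -82/9*1*(-15) = -82/9*(-15) = 410/3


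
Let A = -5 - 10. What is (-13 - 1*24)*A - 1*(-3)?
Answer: 558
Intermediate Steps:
A = -15
(-13 - 1*24)*A - 1*(-3) = (-13 - 1*24)*(-15) - 1*(-3) = (-13 - 24)*(-15) + 3 = -37*(-15) + 3 = 555 + 3 = 558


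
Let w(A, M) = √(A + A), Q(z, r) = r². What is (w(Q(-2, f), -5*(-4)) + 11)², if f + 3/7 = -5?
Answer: 8817/49 + 836*√2/7 ≈ 348.84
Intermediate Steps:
f = -38/7 (f = -3/7 - 5 = -38/7 ≈ -5.4286)
w(A, M) = √2*√A (w(A, M) = √(2*A) = √2*√A)
(w(Q(-2, f), -5*(-4)) + 11)² = (√2*√((-38/7)²) + 11)² = (√2*√(1444/49) + 11)² = (√2*(38/7) + 11)² = (38*√2/7 + 11)² = (11 + 38*√2/7)²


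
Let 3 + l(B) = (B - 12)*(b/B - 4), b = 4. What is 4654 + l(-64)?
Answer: 19839/4 ≈ 4959.8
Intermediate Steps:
l(B) = -3 + (-12 + B)*(-4 + 4/B) (l(B) = -3 + (B - 12)*(4/B - 4) = -3 + (-12 + B)*(-4 + 4/B))
4654 + l(-64) = 4654 + (49 - 48/(-64) - 4*(-64)) = 4654 + (49 - 48*(-1/64) + 256) = 4654 + (49 + ¾ + 256) = 4654 + 1223/4 = 19839/4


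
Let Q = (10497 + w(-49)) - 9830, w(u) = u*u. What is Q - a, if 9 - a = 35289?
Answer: 38348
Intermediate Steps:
a = -35280 (a = 9 - 1*35289 = 9 - 35289 = -35280)
w(u) = u²
Q = 3068 (Q = (10497 + (-49)²) - 9830 = (10497 + 2401) - 9830 = 12898 - 9830 = 3068)
Q - a = 3068 - 1*(-35280) = 3068 + 35280 = 38348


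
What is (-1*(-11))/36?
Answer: 11/36 ≈ 0.30556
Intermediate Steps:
(-1*(-11))/36 = (1/36)*11 = 11/36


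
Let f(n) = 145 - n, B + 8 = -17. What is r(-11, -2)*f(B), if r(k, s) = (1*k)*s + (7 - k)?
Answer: 6800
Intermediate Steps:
r(k, s) = 7 - k + k*s (r(k, s) = k*s + (7 - k) = 7 - k + k*s)
B = -25 (B = -8 - 17 = -25)
r(-11, -2)*f(B) = (7 - 1*(-11) - 11*(-2))*(145 - 1*(-25)) = (7 + 11 + 22)*(145 + 25) = 40*170 = 6800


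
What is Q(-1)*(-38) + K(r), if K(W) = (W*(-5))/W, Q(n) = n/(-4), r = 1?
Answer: -29/2 ≈ -14.500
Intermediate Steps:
Q(n) = -n/4 (Q(n) = n*(-1/4) = -n/4)
K(W) = -5 (K(W) = (-5*W)/W = -5)
Q(-1)*(-38) + K(r) = -1/4*(-1)*(-38) - 5 = (1/4)*(-38) - 5 = -19/2 - 5 = -29/2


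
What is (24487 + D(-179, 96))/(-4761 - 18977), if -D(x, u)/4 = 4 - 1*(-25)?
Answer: -24371/23738 ≈ -1.0267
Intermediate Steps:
D(x, u) = -116 (D(x, u) = -4*(4 - 1*(-25)) = -4*(4 + 25) = -4*29 = -116)
(24487 + D(-179, 96))/(-4761 - 18977) = (24487 - 116)/(-4761 - 18977) = 24371/(-23738) = 24371*(-1/23738) = -24371/23738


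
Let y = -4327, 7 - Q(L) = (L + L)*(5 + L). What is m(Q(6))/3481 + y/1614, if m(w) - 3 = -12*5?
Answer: -15154285/5618334 ≈ -2.6973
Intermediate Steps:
Q(L) = 7 - 2*L*(5 + L) (Q(L) = 7 - (L + L)*(5 + L) = 7 - 2*L*(5 + L))
m(w) = -57 (m(w) = 3 - 12*5 = 3 - 60 = -57)
m(Q(6))/3481 + y/1614 = -57/3481 - 4327/1614 = -15154285/5618334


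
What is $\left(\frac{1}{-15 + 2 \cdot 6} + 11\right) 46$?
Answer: $\frac{1472}{3} \approx 490.67$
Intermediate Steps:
$\left(\frac{1}{-15 + 2 \cdot 6} + 11\right) 46 = \left(\frac{1}{-15 + 12} + 11\right) 46 = \left(\frac{1}{-3} + 11\right) 46 = \left(- \frac{1}{3} + 11\right) 46 = \frac{32}{3} \cdot 46 = \frac{1472}{3}$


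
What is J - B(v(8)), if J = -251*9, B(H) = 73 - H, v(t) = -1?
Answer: -2333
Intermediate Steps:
J = -2259
J - B(v(8)) = -2259 - (73 - 1*(-1)) = -2259 - (73 + 1) = -2259 - 1*74 = -2259 - 74 = -2333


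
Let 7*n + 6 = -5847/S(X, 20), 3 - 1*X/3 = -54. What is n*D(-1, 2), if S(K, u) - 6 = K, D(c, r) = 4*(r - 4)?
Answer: 2632/59 ≈ 44.610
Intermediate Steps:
X = 171 (X = 9 - 3*(-54) = 9 + 162 = 171)
D(c, r) = -16 + 4*r (D(c, r) = 4*(-4 + r) = -16 + 4*r)
S(K, u) = 6 + K
n = -329/59 (n = -6/7 + (-5847/(6 + 171))/7 = -6/7 + (-5847/177)/7 = -6/7 + (-5847*1/177)/7 = -6/7 + (⅐)*(-1949/59) = -6/7 - 1949/413 = -329/59 ≈ -5.5763)
n*D(-1, 2) = -329*(-16 + 4*2)/59 = -329*(-16 + 8)/59 = -329/59*(-8) = 2632/59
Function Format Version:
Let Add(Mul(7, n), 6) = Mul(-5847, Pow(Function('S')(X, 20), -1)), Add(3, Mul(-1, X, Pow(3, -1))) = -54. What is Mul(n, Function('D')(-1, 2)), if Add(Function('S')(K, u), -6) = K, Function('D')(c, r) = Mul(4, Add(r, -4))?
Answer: Rational(2632, 59) ≈ 44.610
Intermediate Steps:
X = 171 (X = Add(9, Mul(-3, -54)) = Add(9, 162) = 171)
Function('D')(c, r) = Add(-16, Mul(4, r)) (Function('D')(c, r) = Mul(4, Add(-4, r)) = Add(-16, Mul(4, r)))
Function('S')(K, u) = Add(6, K)
n = Rational(-329, 59) (n = Add(Rational(-6, 7), Mul(Rational(1, 7), Mul(-5847, Pow(Add(6, 171), -1)))) = Add(Rational(-6, 7), Mul(Rational(1, 7), Mul(-5847, Pow(177, -1)))) = Add(Rational(-6, 7), Mul(Rational(1, 7), Mul(-5847, Rational(1, 177)))) = Add(Rational(-6, 7), Mul(Rational(1, 7), Rational(-1949, 59))) = Add(Rational(-6, 7), Rational(-1949, 413)) = Rational(-329, 59) ≈ -5.5763)
Mul(n, Function('D')(-1, 2)) = Mul(Rational(-329, 59), Add(-16, Mul(4, 2))) = Mul(Rational(-329, 59), Add(-16, 8)) = Mul(Rational(-329, 59), -8) = Rational(2632, 59)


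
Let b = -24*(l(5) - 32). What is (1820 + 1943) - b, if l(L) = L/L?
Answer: 3019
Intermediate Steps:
l(L) = 1
b = 744 (b = -24*(1 - 32) = -24*(-31) = 744)
(1820 + 1943) - b = (1820 + 1943) - 1*744 = 3763 - 744 = 3019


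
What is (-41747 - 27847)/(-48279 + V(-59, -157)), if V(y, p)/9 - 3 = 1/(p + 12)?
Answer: 480530/333169 ≈ 1.4423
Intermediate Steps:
V(y, p) = 27 + 9/(12 + p) (V(y, p) = 27 + 9/(p + 12) = 27 + 9/(12 + p))
(-41747 - 27847)/(-48279 + V(-59, -157)) = (-41747 - 27847)/(-48279 + 9*(37 + 3*(-157))/(12 - 157)) = -69594/(-48279 + 9*(37 - 471)/(-145)) = -69594/(-48279 + 9*(-1/145)*(-434)) = -69594/(-48279 + 3906/145) = -69594/(-6996549/145) = -69594*(-145/6996549) = 480530/333169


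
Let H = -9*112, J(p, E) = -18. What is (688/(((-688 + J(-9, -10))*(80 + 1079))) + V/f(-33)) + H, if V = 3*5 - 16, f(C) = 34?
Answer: -14022021367/13910318 ≈ -1008.0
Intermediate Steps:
V = -1 (V = 15 - 16 = -1)
H = -1008
(688/(((-688 + J(-9, -10))*(80 + 1079))) + V/f(-33)) + H = (688/(((-688 - 18)*(80 + 1079))) - 1/34) - 1008 = (688/((-706*1159)) - 1*1/34) - 1008 = (688/(-818254) - 1/34) - 1008 = (688*(-1/818254) - 1/34) - 1008 = (-344/409127 - 1/34) - 1008 = -420823/13910318 - 1008 = -14022021367/13910318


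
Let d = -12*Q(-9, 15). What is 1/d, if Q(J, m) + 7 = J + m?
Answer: 1/12 ≈ 0.083333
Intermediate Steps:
Q(J, m) = -7 + J + m (Q(J, m) = -7 + (J + m) = -7 + J + m)
d = 12 (d = -12*(-7 - 9 + 15) = -12*(-1) = 12)
1/d = 1/12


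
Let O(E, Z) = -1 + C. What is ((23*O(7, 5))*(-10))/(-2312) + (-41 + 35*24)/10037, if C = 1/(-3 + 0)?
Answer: -461522/8702079 ≈ -0.053036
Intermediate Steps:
C = -⅓ (C = 1/(-3) = -⅓ ≈ -0.33333)
O(E, Z) = -4/3 (O(E, Z) = -1 - ⅓ = -4/3)
((23*O(7, 5))*(-10))/(-2312) + (-41 + 35*24)/10037 = ((23*(-4/3))*(-10))/(-2312) + (-41 + 35*24)/10037 = -92/3*(-10)*(-1/2312) + (-41 + 840)*(1/10037) = (920/3)*(-1/2312) + 799*(1/10037) = -115/867 + 799/10037 = -461522/8702079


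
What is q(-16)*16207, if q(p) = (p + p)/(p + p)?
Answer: 16207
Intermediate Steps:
q(p) = 1 (q(p) = (2*p)/((2*p)) = (2*p)*(1/(2*p)) = 1)
q(-16)*16207 = 1*16207 = 16207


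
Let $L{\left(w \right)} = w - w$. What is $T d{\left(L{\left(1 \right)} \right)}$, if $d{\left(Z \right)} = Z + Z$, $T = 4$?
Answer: $0$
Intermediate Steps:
$L{\left(w \right)} = 0$
$d{\left(Z \right)} = 2 Z$
$T d{\left(L{\left(1 \right)} \right)} = 4 \cdot 2 \cdot 0 = 4 \cdot 0 = 0$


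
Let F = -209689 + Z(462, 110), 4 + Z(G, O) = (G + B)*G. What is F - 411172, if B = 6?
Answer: -404649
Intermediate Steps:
Z(G, O) = -4 + G*(6 + G) (Z(G, O) = -4 + (G + 6)*G = -4 + (6 + G)*G = -4 + G*(6 + G))
F = 6523 (F = -209689 + (-4 + 462² + 6*462) = -209689 + (-4 + 213444 + 2772) = -209689 + 216212 = 6523)
F - 411172 = 6523 - 411172 = -404649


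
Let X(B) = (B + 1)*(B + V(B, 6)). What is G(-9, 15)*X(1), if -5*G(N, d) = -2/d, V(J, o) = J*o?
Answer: 28/75 ≈ 0.37333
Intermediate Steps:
G(N, d) = 2/(5*d) (G(N, d) = -(-2)/(5*d) = 2/(5*d))
X(B) = 7*B*(1 + B) (X(B) = (B + 1)*(B + B*6) = (1 + B)*(B + 6*B) = (1 + B)*(7*B) = 7*B*(1 + B))
G(-9, 15)*X(1) = ((⅖)/15)*(7*1*(1 + 1)) = ((⅖)*(1/15))*(7*1*2) = (2/75)*14 = 28/75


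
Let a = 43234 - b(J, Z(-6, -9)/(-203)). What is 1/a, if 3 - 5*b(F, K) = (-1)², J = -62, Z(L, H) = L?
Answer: 5/216168 ≈ 2.3130e-5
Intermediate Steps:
b(F, K) = ⅖ (b(F, K) = ⅗ - ⅕*(-1)² = ⅗ - ⅕*1 = ⅗ - ⅕ = ⅖)
a = 216168/5 (a = 43234 - 1*⅖ = 43234 - ⅖ = 216168/5 ≈ 43234.)
1/a = 1/(216168/5) = 5/216168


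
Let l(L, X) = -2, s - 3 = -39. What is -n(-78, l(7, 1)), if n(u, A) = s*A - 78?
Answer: 6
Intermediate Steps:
s = -36 (s = 3 - 39 = -36)
n(u, A) = -78 - 36*A (n(u, A) = -36*A - 78 = -78 - 36*A)
-n(-78, l(7, 1)) = -(-78 - 36*(-2)) = -(-78 + 72) = -1*(-6) = 6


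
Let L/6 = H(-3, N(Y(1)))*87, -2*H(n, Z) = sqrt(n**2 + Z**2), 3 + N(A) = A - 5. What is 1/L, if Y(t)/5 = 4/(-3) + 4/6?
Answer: -sqrt(1237)/107619 ≈ -0.00032681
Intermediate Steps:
Y(t) = -10/3 (Y(t) = 5*(4/(-3) + 4/6) = 5*(4*(-1/3) + 4*(1/6)) = 5*(-4/3 + 2/3) = 5*(-2/3) = -10/3)
N(A) = -8 + A (N(A) = -3 + (A - 5) = -3 + (-5 + A) = -8 + A)
H(n, Z) = -sqrt(Z**2 + n**2)/2 (H(n, Z) = -sqrt(n**2 + Z**2)/2 = -sqrt(Z**2 + n**2)/2)
L = -87*sqrt(1237) (L = 6*(-sqrt((-8 - 10/3)**2 + (-3)**2)/2*87) = 6*(-sqrt((-34/3)**2 + 9)/2*87) = 6*(-sqrt(1156/9 + 9)/2*87) = 6*(-sqrt(1237)/6*87) = 6*(-29*sqrt(1237)/2) = -87*sqrt(1237) ≈ -3059.9)
1/L = 1/(-87*sqrt(1237)) = -sqrt(1237)/107619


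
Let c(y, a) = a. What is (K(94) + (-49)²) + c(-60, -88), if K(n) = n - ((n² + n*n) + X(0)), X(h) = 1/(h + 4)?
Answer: -61061/4 ≈ -15265.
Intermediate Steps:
X(h) = 1/(4 + h)
K(n) = -¼ + n - 2*n² (K(n) = n - ((n² + n*n) + 1/(4 + 0)) = n - ((n² + n²) + 1/4) = n - (2*n² + ¼) = n - (¼ + 2*n²) = n + (-¼ - 2*n²) = -¼ + n - 2*n²)
(K(94) + (-49)²) + c(-60, -88) = ((-¼ + 94 - 2*94²) + (-49)²) - 88 = ((-¼ + 94 - 2*8836) + 2401) - 88 = ((-¼ + 94 - 17672) + 2401) - 88 = (-70313/4 + 2401) - 88 = -60709/4 - 88 = -61061/4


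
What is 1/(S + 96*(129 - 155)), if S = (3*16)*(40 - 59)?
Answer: -1/3408 ≈ -0.00029343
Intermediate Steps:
S = -912 (S = 48*(-19) = -912)
1/(S + 96*(129 - 155)) = 1/(-912 + 96*(129 - 155)) = 1/(-912 + 96*(-26)) = 1/(-912 - 2496) = 1/(-3408) = -1/3408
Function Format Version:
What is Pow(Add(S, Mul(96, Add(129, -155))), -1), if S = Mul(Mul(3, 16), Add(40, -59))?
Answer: Rational(-1, 3408) ≈ -0.00029343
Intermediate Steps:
S = -912 (S = Mul(48, -19) = -912)
Pow(Add(S, Mul(96, Add(129, -155))), -1) = Pow(Add(-912, Mul(96, Add(129, -155))), -1) = Pow(Add(-912, Mul(96, -26)), -1) = Pow(Add(-912, -2496), -1) = Pow(-3408, -1) = Rational(-1, 3408)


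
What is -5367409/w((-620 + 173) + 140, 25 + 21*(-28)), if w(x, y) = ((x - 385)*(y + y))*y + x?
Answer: 5367409/438685403 ≈ 0.012235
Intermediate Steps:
w(x, y) = x + 2*y**2*(-385 + x) (w(x, y) = ((-385 + x)*(2*y))*y + x = (2*y*(-385 + x))*y + x = 2*y**2*(-385 + x) + x = x + 2*y**2*(-385 + x))
-5367409/w((-620 + 173) + 140, 25 + 21*(-28)) = -5367409/(((-620 + 173) + 140) - 770*(25 + 21*(-28))**2 + 2*((-620 + 173) + 140)*(25 + 21*(-28))**2) = -5367409/((-447 + 140) - 770*(25 - 588)**2 + 2*(-447 + 140)*(25 - 588)**2) = -5367409/(-307 - 770*(-563)**2 + 2*(-307)*(-563)**2) = -5367409/(-307 - 770*316969 + 2*(-307)*316969) = -5367409/(-307 - 244066130 - 194618966) = -5367409/(-438685403) = -5367409*(-1/438685403) = 5367409/438685403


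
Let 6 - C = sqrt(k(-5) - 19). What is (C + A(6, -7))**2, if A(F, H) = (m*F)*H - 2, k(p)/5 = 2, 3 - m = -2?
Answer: 42427 + 1236*I ≈ 42427.0 + 1236.0*I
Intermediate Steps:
m = 5 (m = 3 - 1*(-2) = 3 + 2 = 5)
k(p) = 10 (k(p) = 5*2 = 10)
A(F, H) = -2 + 5*F*H (A(F, H) = (5*F)*H - 2 = 5*F*H - 2 = -2 + 5*F*H)
C = 6 - 3*I (C = 6 - sqrt(10 - 19) = 6 - sqrt(-9) = 6 - 3*I ≈ 6.0 - 3.0*I)
(C + A(6, -7))**2 = ((6 - 3*I) + (-2 + 5*6*(-7)))**2 = ((6 - 3*I) + (-2 - 210))**2 = ((6 - 3*I) - 212)**2 = (-206 - 3*I)**2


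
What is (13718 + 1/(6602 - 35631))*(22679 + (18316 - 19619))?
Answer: 8512346893696/29029 ≈ 2.9324e+8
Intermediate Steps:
(13718 + 1/(6602 - 35631))*(22679 + (18316 - 19619)) = (13718 + 1/(-29029))*(22679 - 1303) = (13718 - 1/29029)*21376 = (398219821/29029)*21376 = 8512346893696/29029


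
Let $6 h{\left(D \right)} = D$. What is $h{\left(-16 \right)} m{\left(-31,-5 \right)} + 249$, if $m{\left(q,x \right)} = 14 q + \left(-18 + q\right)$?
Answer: $1537$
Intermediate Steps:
$h{\left(D \right)} = \frac{D}{6}$
$m{\left(q,x \right)} = -18 + 15 q$
$h{\left(-16 \right)} m{\left(-31,-5 \right)} + 249 = \frac{1}{6} \left(-16\right) \left(-18 + 15 \left(-31\right)\right) + 249 = - \frac{8 \left(-18 - 465\right)}{3} + 249 = \left(- \frac{8}{3}\right) \left(-483\right) + 249 = 1288 + 249 = 1537$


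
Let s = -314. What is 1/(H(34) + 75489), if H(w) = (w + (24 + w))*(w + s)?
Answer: 1/49729 ≈ 2.0109e-5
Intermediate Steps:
H(w) = (-314 + w)*(24 + 2*w) (H(w) = (w + (24 + w))*(w - 314) = (24 + 2*w)*(-314 + w) = (-314 + w)*(24 + 2*w))
1/(H(34) + 75489) = 1/((-7536 - 604*34 + 2*34²) + 75489) = 1/((-7536 - 20536 + 2*1156) + 75489) = 1/((-7536 - 20536 + 2312) + 75489) = 1/(-25760 + 75489) = 1/49729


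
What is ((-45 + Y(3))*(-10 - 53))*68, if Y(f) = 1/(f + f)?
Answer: 192066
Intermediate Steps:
Y(f) = 1/(2*f)
((-45 + Y(3))*(-10 - 53))*68 = ((-45 + (1/2)/3)*(-10 - 53))*68 = ((-45 + (1/2)*(1/3))*(-63))*68 = ((-45 + 1/6)*(-63))*68 = -269/6*(-63)*68 = (5649/2)*68 = 192066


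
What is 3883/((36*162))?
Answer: 3883/5832 ≈ 0.66581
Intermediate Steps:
3883/((36*162)) = 3883/5832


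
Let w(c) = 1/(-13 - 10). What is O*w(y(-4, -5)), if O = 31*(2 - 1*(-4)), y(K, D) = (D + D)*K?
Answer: -186/23 ≈ -8.0870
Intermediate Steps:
y(K, D) = 2*D*K (y(K, D) = (2*D)*K = 2*D*K)
O = 186 (O = 31*(2 + 4) = 31*6 = 186)
w(c) = -1/23 (w(c) = 1/(-23) = -1/23)
O*w(y(-4, -5)) = 186*(-1/23) = -186/23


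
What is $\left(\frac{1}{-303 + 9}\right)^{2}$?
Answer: $\frac{1}{86436} \approx 1.1569 \cdot 10^{-5}$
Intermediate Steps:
$\left(\frac{1}{-303 + 9}\right)^{2} = \left(\frac{1}{-294}\right)^{2} = \left(- \frac{1}{294}\right)^{2} = \frac{1}{86436}$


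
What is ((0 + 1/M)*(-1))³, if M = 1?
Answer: -1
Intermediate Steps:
((0 + 1/M)*(-1))³ = ((0 + 1/1)*(-1))³ = ((0 + 1*1)*(-1))³ = ((0 + 1)*(-1))³ = (1*(-1))³ = (-1)³ = -1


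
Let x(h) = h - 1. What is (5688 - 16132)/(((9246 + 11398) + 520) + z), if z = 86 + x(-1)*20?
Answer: -746/1515 ≈ -0.49241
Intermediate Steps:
x(h) = -1 + h
z = 46 (z = 86 + (-1 - 1)*20 = 86 - 2*20 = 86 - 40 = 46)
(5688 - 16132)/(((9246 + 11398) + 520) + z) = (5688 - 16132)/(((9246 + 11398) + 520) + 46) = -10444/((20644 + 520) + 46) = -10444/(21164 + 46) = -10444/21210 = -10444*1/21210 = -746/1515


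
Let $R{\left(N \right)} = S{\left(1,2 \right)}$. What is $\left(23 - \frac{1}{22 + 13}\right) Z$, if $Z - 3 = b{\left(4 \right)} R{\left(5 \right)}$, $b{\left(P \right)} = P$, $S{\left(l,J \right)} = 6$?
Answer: $\frac{21708}{35} \approx 620.23$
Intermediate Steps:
$R{\left(N \right)} = 6$
$Z = 27$ ($Z = 3 + 4 \cdot 6 = 3 + 24 = 27$)
$\left(23 - \frac{1}{22 + 13}\right) Z = \left(23 - \frac{1}{22 + 13}\right) 27 = \left(23 - \frac{1}{35}\right) 27 = \frac{804}{35} \cdot 27 = \frac{21708}{35}$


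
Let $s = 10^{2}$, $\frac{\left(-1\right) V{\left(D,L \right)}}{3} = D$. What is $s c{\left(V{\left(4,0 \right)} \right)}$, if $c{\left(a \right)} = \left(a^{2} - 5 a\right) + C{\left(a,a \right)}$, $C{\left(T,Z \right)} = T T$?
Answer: $34800$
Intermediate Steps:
$V{\left(D,L \right)} = - 3 D$
$s = 100$
$C{\left(T,Z \right)} = T^{2}$
$c{\left(a \right)} = - 5 a + 2 a^{2}$ ($c{\left(a \right)} = \left(a^{2} - 5 a\right) + a^{2} = - 5 a + 2 a^{2}$)
$s c{\left(V{\left(4,0 \right)} \right)} = 100 \left(-3\right) 4 \left(-5 + 2 \left(\left(-3\right) 4\right)\right) = 100 \left(- 12 \left(-5 + 2 \left(-12\right)\right)\right) = 100 \left(- 12 \left(-5 - 24\right)\right) = 100 \left(\left(-12\right) \left(-29\right)\right) = 100 \cdot 348 = 34800$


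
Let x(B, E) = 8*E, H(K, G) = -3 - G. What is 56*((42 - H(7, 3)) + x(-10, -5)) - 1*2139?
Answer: -1691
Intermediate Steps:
56*((42 - H(7, 3)) + x(-10, -5)) - 1*2139 = 56*((42 - (-3 - 1*3)) + 8*(-5)) - 1*2139 = 56*((42 - (-3 - 3)) - 40) - 2139 = 56*((42 - 1*(-6)) - 40) - 2139 = 56*((42 + 6) - 40) - 2139 = 56*(48 - 40) - 2139 = 56*8 - 2139 = 448 - 2139 = -1691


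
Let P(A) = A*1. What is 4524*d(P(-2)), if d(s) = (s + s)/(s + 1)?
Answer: 18096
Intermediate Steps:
P(A) = A
d(s) = 2*s/(1 + s) (d(s) = (2*s)/(1 + s) = 2*s/(1 + s))
4524*d(P(-2)) = 4524*(2*(-2)/(1 - 2)) = 4524*(2*(-2)/(-1)) = 4524*(2*(-2)*(-1)) = 4524*4 = 18096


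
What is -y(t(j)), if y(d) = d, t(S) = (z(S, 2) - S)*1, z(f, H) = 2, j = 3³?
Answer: 25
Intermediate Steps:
j = 27
t(S) = 2 - S (t(S) = (2 - S)*1 = 2 - S)
-y(t(j)) = -(2 - 1*27) = -(2 - 27) = -1*(-25) = 25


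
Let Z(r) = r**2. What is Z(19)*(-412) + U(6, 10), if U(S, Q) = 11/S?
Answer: -892381/6 ≈ -1.4873e+5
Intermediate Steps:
Z(19)*(-412) + U(6, 10) = 19**2*(-412) + 11/6 = 361*(-412) + 11*(1/6) = -148732 + 11/6 = -892381/6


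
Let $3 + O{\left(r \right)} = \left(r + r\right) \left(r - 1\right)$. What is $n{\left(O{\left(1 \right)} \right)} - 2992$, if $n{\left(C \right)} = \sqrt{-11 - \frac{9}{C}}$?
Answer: $-2992 + 2 i \sqrt{2} \approx -2992.0 + 2.8284 i$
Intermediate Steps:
$O{\left(r \right)} = -3 + 2 r \left(-1 + r\right)$ ($O{\left(r \right)} = -3 + \left(r + r\right) \left(r - 1\right) = -3 + 2 r \left(-1 + r\right)$)
$n{\left(O{\left(1 \right)} \right)} - 2992 = \sqrt{-11 - \frac{9}{-3 - 2 + 2 \cdot 1^{2}}} - 2992 = \sqrt{-11 - \frac{9}{-3 - 2 + 2 \cdot 1}} - 2992 = \sqrt{-11 - \frac{9}{-3 - 2 + 2}} - 2992 = \sqrt{-11 - \frac{9}{-3}} - 2992 = \sqrt{-11 - -3} - 2992 = \sqrt{-11 + 3} - 2992 = \sqrt{-8} - 2992 = 2 i \sqrt{2} - 2992 = -2992 + 2 i \sqrt{2}$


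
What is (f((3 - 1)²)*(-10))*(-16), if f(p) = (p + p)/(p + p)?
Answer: 160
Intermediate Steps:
f(p) = 1 (f(p) = (2*p)/((2*p)) = (2*p)*(1/(2*p)) = 1)
(f((3 - 1)²)*(-10))*(-16) = (1*(-10))*(-16) = -10*(-16) = 160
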